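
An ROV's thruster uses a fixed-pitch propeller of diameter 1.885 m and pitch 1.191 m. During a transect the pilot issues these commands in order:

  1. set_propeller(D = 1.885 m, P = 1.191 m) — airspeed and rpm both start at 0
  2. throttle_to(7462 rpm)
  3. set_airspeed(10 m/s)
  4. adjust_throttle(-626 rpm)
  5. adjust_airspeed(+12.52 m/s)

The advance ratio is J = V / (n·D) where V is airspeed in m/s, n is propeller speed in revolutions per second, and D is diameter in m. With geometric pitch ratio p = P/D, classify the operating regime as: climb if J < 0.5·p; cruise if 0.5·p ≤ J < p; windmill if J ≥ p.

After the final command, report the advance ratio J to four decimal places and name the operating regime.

J = 0.1049, regime = climb

set_propeller: D = 1.885 m, P = 1.191 m (p = P/D = 0.631830); state ← (V=0, rpm=0)
throttle_to(7462): rpm ← 7462
set_airspeed(10): V ← 10 m/s
adjust_throttle(-626): rpm ← 7462 -626 = 6836
adjust_airspeed(+12.52): V ← 10 +12.52 = 22.52 m/s
final state: V = 22.52 m/s, rpm = 6836 → n = rpm/60 = 113.933333 rev/s
J = V / (n·D) = 22.52 / (113.933333 × 1.885) = 0.104859
regime bands: climb J<0.3159 | cruise [0.3159, 0.6318) | windmill J≥0.6318
J = 0.1049 → climb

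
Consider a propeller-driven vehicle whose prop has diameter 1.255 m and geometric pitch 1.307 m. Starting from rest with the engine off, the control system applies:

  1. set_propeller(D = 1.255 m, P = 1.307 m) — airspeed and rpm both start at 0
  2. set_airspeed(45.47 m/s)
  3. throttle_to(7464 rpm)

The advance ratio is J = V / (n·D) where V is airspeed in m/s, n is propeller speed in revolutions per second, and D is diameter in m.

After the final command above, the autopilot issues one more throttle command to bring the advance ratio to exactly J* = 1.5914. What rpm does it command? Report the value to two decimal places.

set_propeller: D = 1.255 m, P = 1.307 m (p = P/D = 1.041434); state ← (V=0, rpm=0)
set_airspeed(45.47): V ← 45.47 m/s
throttle_to(7464): rpm ← 7464
final state: V = 45.47 m/s, rpm = 7464 → n = rpm/60 = 124.400000 rev/s
target J* = 1.5914; solve J* = V/(n·D) for n: n = V/(J*·D) = 45.47/(1.5914 × 1.255) = 22.766794 rev/s
rpm = 60·n = 1366.007630

rpm = 1366.01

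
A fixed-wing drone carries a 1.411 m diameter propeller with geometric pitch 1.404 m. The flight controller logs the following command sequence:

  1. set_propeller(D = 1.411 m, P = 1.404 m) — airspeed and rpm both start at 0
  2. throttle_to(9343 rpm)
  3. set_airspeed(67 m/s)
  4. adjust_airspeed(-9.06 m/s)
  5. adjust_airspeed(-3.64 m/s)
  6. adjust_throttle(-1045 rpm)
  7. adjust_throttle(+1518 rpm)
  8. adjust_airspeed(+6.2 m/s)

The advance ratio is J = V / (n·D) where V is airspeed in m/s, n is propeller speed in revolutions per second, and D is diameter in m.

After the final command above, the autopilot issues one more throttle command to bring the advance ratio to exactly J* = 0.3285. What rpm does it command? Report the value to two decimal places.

rpm = 7831.49

set_propeller: D = 1.411 m, P = 1.404 m (p = P/D = 0.995039); state ← (V=0, rpm=0)
throttle_to(9343): rpm ← 9343
set_airspeed(67): V ← 67 m/s
adjust_airspeed(-9.06): V ← 67 -9.06 = 57.94 m/s
adjust_airspeed(-3.64): V ← 57.94 -3.64 = 54.3 m/s
adjust_throttle(-1045): rpm ← 9343 -1045 = 8298
adjust_throttle(+1518): rpm ← 8298 +1518 = 9816
adjust_airspeed(+6.2): V ← 54.3 +6.2 = 60.5 m/s
final state: V = 60.5 m/s, rpm = 9816 → n = rpm/60 = 163.600000 rev/s
target J* = 0.3285; solve J* = V/(n·D) for n: n = V/(J*·D) = 60.5/(0.3285 × 1.411) = 130.524785 rev/s
rpm = 60·n = 7831.487109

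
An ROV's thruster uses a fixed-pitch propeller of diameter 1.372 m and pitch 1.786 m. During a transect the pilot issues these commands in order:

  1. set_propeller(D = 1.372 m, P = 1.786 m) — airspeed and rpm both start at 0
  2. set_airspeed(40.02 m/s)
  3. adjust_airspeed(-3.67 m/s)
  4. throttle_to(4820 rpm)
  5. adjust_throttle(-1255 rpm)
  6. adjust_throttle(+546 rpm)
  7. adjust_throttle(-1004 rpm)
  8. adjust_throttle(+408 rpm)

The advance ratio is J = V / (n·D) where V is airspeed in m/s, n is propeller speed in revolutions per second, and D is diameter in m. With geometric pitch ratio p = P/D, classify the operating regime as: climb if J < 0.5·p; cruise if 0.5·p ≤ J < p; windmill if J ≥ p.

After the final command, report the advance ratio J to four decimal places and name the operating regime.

J = 0.4522, regime = climb

set_propeller: D = 1.372 m, P = 1.786 m (p = P/D = 1.301749); state ← (V=0, rpm=0)
set_airspeed(40.02): V ← 40.02 m/s
adjust_airspeed(-3.67): V ← 40.02 -3.67 = 36.35 m/s
throttle_to(4820): rpm ← 4820
adjust_throttle(-1255): rpm ← 4820 -1255 = 3565
adjust_throttle(+546): rpm ← 3565 +546 = 4111
adjust_throttle(-1004): rpm ← 4111 -1004 = 3107
adjust_throttle(+408): rpm ← 3107 +408 = 3515
final state: V = 36.35 m/s, rpm = 3515 → n = rpm/60 = 58.583333 rev/s
J = V / (n·D) = 36.35 / (58.583333 × 1.372) = 0.452248
regime bands: climb J<0.6509 | cruise [0.6509, 1.3017) | windmill J≥1.3017
J = 0.4522 → climb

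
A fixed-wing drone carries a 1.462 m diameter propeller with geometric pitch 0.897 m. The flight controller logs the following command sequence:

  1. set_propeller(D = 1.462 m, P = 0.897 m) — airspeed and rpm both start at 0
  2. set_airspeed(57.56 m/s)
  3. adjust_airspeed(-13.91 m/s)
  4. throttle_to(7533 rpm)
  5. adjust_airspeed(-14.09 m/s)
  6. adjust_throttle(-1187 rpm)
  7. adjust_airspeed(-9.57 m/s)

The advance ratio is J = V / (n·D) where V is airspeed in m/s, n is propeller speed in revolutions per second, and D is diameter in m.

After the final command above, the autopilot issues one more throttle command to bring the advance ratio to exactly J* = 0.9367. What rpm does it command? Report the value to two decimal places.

rpm = 875.82

set_propeller: D = 1.462 m, P = 0.897 m (p = P/D = 0.613543); state ← (V=0, rpm=0)
set_airspeed(57.56): V ← 57.56 m/s
adjust_airspeed(-13.91): V ← 57.56 -13.91 = 43.65 m/s
throttle_to(7533): rpm ← 7533
adjust_airspeed(-14.09): V ← 43.65 -14.09 = 29.56 m/s
adjust_throttle(-1187): rpm ← 7533 -1187 = 6346
adjust_airspeed(-9.57): V ← 29.56 -9.57 = 19.99 m/s
final state: V = 19.99 m/s, rpm = 6346 → n = rpm/60 = 105.766667 rev/s
target J* = 0.9367; solve J* = V/(n·D) for n: n = V/(J*·D) = 19.99/(0.9367 × 1.462) = 14.597043 rev/s
rpm = 60·n = 875.822608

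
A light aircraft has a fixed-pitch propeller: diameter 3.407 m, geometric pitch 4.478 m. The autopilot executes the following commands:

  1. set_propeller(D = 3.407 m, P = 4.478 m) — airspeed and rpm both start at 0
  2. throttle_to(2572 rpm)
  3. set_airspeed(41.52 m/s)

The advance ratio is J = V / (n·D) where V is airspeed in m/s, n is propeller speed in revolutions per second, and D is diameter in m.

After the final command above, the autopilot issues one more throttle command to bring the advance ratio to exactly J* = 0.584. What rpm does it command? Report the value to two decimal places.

rpm = 1252.06

set_propeller: D = 3.407 m, P = 4.478 m (p = P/D = 1.314353); state ← (V=0, rpm=0)
throttle_to(2572): rpm ← 2572
set_airspeed(41.52): V ← 41.52 m/s
final state: V = 41.52 m/s, rpm = 2572 → n = rpm/60 = 42.866667 rev/s
target J* = 0.584; solve J* = V/(n·D) for n: n = V/(J*·D) = 41.52/(0.584 × 3.407) = 20.867593 rev/s
rpm = 60·n = 1252.055599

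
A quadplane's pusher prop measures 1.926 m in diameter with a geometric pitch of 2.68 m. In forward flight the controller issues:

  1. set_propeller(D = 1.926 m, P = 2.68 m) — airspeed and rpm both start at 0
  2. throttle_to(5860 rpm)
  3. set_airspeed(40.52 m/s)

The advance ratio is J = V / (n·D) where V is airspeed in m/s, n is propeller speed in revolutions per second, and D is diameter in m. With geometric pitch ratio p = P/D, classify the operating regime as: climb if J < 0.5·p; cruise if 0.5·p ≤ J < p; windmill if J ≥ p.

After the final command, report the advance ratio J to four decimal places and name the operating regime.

set_propeller: D = 1.926 m, P = 2.68 m (p = P/D = 1.391485); state ← (V=0, rpm=0)
throttle_to(5860): rpm ← 5860
set_airspeed(40.52): V ← 40.52 m/s
final state: V = 40.52 m/s, rpm = 5860 → n = rpm/60 = 97.666667 rev/s
J = V / (n·D) = 40.52 / (97.666667 × 1.926) = 0.215410
regime bands: climb J<0.6957 | cruise [0.6957, 1.3915) | windmill J≥1.3915
J = 0.2154 → climb

J = 0.2154, regime = climb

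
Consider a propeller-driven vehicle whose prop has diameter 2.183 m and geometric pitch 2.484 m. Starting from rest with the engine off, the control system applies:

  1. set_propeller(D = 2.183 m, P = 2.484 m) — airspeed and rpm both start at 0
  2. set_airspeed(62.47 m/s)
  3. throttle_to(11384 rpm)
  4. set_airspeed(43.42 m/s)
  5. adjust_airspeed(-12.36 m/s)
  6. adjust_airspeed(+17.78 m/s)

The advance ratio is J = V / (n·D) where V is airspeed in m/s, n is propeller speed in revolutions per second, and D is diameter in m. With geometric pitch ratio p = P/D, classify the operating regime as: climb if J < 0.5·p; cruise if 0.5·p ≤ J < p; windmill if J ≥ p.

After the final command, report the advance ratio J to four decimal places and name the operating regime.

J = 0.1179, regime = climb

set_propeller: D = 2.183 m, P = 2.484 m (p = P/D = 1.137884); state ← (V=0, rpm=0)
set_airspeed(62.47): V ← 62.47 m/s
throttle_to(11384): rpm ← 11384
set_airspeed(43.42): V ← 43.42 m/s
adjust_airspeed(-12.36): V ← 43.42 -12.36 = 31.06 m/s
adjust_airspeed(+17.78): V ← 31.06 +17.78 = 48.84 m/s
final state: V = 48.84 m/s, rpm = 11384 → n = rpm/60 = 189.733333 rev/s
J = V / (n·D) = 48.84 / (189.733333 × 2.183) = 0.117918
regime bands: climb J<0.5689 | cruise [0.5689, 1.1379) | windmill J≥1.1379
J = 0.1179 → climb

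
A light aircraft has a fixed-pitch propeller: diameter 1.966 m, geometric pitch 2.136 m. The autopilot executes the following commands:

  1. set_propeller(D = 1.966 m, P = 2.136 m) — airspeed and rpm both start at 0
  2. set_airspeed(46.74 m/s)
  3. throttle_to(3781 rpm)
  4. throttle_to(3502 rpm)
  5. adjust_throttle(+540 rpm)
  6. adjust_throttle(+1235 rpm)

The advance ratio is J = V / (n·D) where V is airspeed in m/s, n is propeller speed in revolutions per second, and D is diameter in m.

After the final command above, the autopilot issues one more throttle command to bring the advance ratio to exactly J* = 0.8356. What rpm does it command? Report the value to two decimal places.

set_propeller: D = 1.966 m, P = 2.136 m (p = P/D = 1.086470); state ← (V=0, rpm=0)
set_airspeed(46.74): V ← 46.74 m/s
throttle_to(3781): rpm ← 3781
throttle_to(3502): rpm ← 3502
adjust_throttle(+540): rpm ← 3502 +540 = 4042
adjust_throttle(+1235): rpm ← 4042 +1235 = 5277
final state: V = 46.74 m/s, rpm = 5277 → n = rpm/60 = 87.950000 rev/s
target J* = 0.8356; solve J* = V/(n·D) for n: n = V/(J*·D) = 46.74/(0.8356 × 1.966) = 28.451605 rev/s
rpm = 60·n = 1707.096271

rpm = 1707.10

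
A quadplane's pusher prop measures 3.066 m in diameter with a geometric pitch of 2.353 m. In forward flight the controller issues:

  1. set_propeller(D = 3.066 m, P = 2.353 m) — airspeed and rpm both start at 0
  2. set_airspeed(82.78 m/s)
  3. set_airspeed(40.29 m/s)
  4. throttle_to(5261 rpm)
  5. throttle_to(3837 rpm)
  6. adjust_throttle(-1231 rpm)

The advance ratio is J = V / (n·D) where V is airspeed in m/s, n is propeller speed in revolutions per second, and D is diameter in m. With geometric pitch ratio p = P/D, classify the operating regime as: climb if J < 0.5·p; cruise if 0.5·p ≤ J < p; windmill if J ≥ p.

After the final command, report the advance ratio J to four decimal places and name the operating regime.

set_propeller: D = 3.066 m, P = 2.353 m (p = P/D = 0.767449); state ← (V=0, rpm=0)
set_airspeed(82.78): V ← 82.78 m/s
set_airspeed(40.29): V ← 40.29 m/s
throttle_to(5261): rpm ← 5261
throttle_to(3837): rpm ← 3837
adjust_throttle(-1231): rpm ← 3837 -1231 = 2606
final state: V = 40.29 m/s, rpm = 2606 → n = rpm/60 = 43.433333 rev/s
J = V / (n·D) = 40.29 / (43.433333 × 3.066) = 0.302553
regime bands: climb J<0.3837 | cruise [0.3837, 0.7674) | windmill J≥0.7674
J = 0.3026 → climb

J = 0.3026, regime = climb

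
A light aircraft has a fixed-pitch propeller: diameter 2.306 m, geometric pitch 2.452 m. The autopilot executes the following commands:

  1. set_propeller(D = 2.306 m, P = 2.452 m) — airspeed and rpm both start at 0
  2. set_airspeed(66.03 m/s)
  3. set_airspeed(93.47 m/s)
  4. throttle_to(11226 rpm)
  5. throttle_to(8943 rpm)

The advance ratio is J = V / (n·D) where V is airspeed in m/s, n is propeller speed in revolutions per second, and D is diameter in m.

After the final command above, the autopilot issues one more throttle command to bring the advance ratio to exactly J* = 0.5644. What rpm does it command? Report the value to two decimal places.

rpm = 4309.01

set_propeller: D = 2.306 m, P = 2.452 m (p = P/D = 1.063313); state ← (V=0, rpm=0)
set_airspeed(66.03): V ← 66.03 m/s
set_airspeed(93.47): V ← 93.47 m/s
throttle_to(11226): rpm ← 11226
throttle_to(8943): rpm ← 8943
final state: V = 93.47 m/s, rpm = 8943 → n = rpm/60 = 149.050000 rev/s
target J* = 0.5644; solve J* = V/(n·D) for n: n = V/(J*·D) = 93.47/(0.5644 × 2.306) = 71.816781 rev/s
rpm = 60·n = 4309.006855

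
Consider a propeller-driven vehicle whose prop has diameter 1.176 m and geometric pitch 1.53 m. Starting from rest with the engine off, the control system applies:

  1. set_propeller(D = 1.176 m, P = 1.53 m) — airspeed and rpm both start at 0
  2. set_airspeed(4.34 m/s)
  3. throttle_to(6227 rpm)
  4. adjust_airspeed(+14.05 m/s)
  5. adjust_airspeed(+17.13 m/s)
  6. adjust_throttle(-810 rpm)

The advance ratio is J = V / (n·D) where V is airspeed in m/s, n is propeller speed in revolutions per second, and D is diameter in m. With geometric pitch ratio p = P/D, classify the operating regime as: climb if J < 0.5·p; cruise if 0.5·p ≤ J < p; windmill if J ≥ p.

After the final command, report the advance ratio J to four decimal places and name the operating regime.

set_propeller: D = 1.176 m, P = 1.53 m (p = P/D = 1.301020); state ← (V=0, rpm=0)
set_airspeed(4.34): V ← 4.34 m/s
throttle_to(6227): rpm ← 6227
adjust_airspeed(+14.05): V ← 4.34 +14.05 = 18.39 m/s
adjust_airspeed(+17.13): V ← 18.39 +17.13 = 35.52 m/s
adjust_throttle(-810): rpm ← 6227 -810 = 5417
final state: V = 35.52 m/s, rpm = 5417 → n = rpm/60 = 90.283333 rev/s
J = V / (n·D) = 35.52 / (90.283333 × 1.176) = 0.334548
regime bands: climb J<0.6505 | cruise [0.6505, 1.3010) | windmill J≥1.3010
J = 0.3345 → climb

J = 0.3345, regime = climb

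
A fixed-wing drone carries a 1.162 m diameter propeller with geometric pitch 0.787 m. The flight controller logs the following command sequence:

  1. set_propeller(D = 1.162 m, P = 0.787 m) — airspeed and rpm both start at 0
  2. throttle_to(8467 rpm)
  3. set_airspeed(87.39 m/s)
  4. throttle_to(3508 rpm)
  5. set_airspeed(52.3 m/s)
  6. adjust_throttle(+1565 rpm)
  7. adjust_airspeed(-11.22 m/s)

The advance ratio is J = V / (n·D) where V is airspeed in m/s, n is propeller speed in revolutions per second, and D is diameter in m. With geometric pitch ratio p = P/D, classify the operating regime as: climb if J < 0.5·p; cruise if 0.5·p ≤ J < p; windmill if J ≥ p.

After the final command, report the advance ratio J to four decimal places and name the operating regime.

J = 0.4181, regime = cruise

set_propeller: D = 1.162 m, P = 0.787 m (p = P/D = 0.677281); state ← (V=0, rpm=0)
throttle_to(8467): rpm ← 8467
set_airspeed(87.39): V ← 87.39 m/s
throttle_to(3508): rpm ← 3508
set_airspeed(52.3): V ← 52.3 m/s
adjust_throttle(+1565): rpm ← 3508 +1565 = 5073
adjust_airspeed(-11.22): V ← 52.3 -11.22 = 41.08 m/s
final state: V = 41.08 m/s, rpm = 5073 → n = rpm/60 = 84.550000 rev/s
J = V / (n·D) = 41.08 / (84.550000 × 1.162) = 0.418129
regime bands: climb J<0.3386 | cruise [0.3386, 0.6773) | windmill J≥0.6773
J = 0.4181 → cruise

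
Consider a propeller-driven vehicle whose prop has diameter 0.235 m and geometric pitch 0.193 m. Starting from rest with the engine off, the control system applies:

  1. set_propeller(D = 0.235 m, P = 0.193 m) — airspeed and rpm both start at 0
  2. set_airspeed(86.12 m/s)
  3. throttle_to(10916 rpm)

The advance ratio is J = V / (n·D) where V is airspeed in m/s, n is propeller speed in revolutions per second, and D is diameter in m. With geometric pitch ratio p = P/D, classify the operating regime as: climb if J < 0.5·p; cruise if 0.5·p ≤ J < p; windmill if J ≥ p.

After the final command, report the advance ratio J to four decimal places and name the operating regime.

set_propeller: D = 0.235 m, P = 0.193 m (p = P/D = 0.821277); state ← (V=0, rpm=0)
set_airspeed(86.12): V ← 86.12 m/s
throttle_to(10916): rpm ← 10916
final state: V = 86.12 m/s, rpm = 10916 → n = rpm/60 = 181.933333 rev/s
J = V / (n·D) = 86.12 / (181.933333 × 0.235) = 2.014299
regime bands: climb J<0.4106 | cruise [0.4106, 0.8213) | windmill J≥0.8213
J = 2.0143 → windmill

J = 2.0143, regime = windmill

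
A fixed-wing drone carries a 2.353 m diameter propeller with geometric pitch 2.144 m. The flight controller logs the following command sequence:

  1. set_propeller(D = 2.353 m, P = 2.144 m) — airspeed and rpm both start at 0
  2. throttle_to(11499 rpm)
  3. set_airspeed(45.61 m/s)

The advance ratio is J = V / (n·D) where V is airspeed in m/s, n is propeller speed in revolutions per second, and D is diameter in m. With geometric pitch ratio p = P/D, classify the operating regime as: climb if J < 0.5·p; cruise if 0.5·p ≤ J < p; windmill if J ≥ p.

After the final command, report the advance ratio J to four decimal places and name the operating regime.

set_propeller: D = 2.353 m, P = 2.144 m (p = P/D = 0.911177); state ← (V=0, rpm=0)
throttle_to(11499): rpm ← 11499
set_airspeed(45.61): V ← 45.61 m/s
final state: V = 45.61 m/s, rpm = 11499 → n = rpm/60 = 191.650000 rev/s
J = V / (n·D) = 45.61 / (191.650000 × 2.353) = 0.101141
regime bands: climb J<0.4556 | cruise [0.4556, 0.9112) | windmill J≥0.9112
J = 0.1011 → climb

J = 0.1011, regime = climb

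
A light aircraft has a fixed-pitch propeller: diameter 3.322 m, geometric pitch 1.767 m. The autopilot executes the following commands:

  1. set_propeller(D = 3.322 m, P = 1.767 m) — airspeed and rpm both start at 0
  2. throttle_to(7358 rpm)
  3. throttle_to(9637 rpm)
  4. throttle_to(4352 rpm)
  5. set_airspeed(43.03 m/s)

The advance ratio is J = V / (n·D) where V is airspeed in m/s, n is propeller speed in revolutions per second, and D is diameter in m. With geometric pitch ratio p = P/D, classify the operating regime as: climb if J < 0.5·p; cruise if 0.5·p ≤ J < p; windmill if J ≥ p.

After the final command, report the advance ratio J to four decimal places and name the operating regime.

J = 0.1786, regime = climb

set_propeller: D = 3.322 m, P = 1.767 m (p = P/D = 0.531908); state ← (V=0, rpm=0)
throttle_to(7358): rpm ← 7358
throttle_to(9637): rpm ← 9637
throttle_to(4352): rpm ← 4352
set_airspeed(43.03): V ← 43.03 m/s
final state: V = 43.03 m/s, rpm = 4352 → n = rpm/60 = 72.533333 rev/s
J = V / (n·D) = 43.03 / (72.533333 × 3.322) = 0.178581
regime bands: climb J<0.2660 | cruise [0.2660, 0.5319) | windmill J≥0.5319
J = 0.1786 → climb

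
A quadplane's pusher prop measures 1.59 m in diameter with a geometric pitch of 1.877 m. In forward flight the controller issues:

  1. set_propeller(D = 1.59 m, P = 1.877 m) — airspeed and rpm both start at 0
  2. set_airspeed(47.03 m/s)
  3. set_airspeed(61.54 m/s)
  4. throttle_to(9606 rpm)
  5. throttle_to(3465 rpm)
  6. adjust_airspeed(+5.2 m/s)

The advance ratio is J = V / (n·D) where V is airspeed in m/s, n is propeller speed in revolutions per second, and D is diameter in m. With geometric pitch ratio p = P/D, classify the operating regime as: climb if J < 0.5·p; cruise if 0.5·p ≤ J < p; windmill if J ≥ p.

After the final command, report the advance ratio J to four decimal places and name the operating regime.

J = 0.7268, regime = cruise

set_propeller: D = 1.59 m, P = 1.877 m (p = P/D = 1.180503); state ← (V=0, rpm=0)
set_airspeed(47.03): V ← 47.03 m/s
set_airspeed(61.54): V ← 61.54 m/s
throttle_to(9606): rpm ← 9606
throttle_to(3465): rpm ← 3465
adjust_airspeed(+5.2): V ← 61.54 +5.2 = 66.74 m/s
final state: V = 66.74 m/s, rpm = 3465 → n = rpm/60 = 57.750000 rev/s
J = V / (n·D) = 66.74 / (57.750000 × 1.59) = 0.726837
regime bands: climb J<0.5903 | cruise [0.5903, 1.1805) | windmill J≥1.1805
J = 0.7268 → cruise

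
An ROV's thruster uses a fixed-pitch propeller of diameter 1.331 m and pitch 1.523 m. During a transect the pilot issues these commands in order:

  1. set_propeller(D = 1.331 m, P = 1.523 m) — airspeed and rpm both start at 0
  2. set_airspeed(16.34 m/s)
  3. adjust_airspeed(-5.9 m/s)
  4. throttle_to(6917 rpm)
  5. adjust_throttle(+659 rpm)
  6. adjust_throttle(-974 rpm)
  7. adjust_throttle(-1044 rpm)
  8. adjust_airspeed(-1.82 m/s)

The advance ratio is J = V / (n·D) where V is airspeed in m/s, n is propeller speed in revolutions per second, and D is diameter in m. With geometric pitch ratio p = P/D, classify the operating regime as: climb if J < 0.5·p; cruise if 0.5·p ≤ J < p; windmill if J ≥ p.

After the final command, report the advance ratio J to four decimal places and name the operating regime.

J = 0.0699, regime = climb

set_propeller: D = 1.331 m, P = 1.523 m (p = P/D = 1.144252); state ← (V=0, rpm=0)
set_airspeed(16.34): V ← 16.34 m/s
adjust_airspeed(-5.9): V ← 16.34 -5.9 = 10.44 m/s
throttle_to(6917): rpm ← 6917
adjust_throttle(+659): rpm ← 6917 +659 = 7576
adjust_throttle(-974): rpm ← 7576 -974 = 6602
adjust_throttle(-1044): rpm ← 6602 -1044 = 5558
adjust_airspeed(-1.82): V ← 10.44 -1.82 = 8.62 m/s
final state: V = 8.62 m/s, rpm = 5558 → n = rpm/60 = 92.633333 rev/s
J = V / (n·D) = 8.62 / (92.633333 × 1.331) = 0.069914
regime bands: climb J<0.5721 | cruise [0.5721, 1.1443) | windmill J≥1.1443
J = 0.0699 → climb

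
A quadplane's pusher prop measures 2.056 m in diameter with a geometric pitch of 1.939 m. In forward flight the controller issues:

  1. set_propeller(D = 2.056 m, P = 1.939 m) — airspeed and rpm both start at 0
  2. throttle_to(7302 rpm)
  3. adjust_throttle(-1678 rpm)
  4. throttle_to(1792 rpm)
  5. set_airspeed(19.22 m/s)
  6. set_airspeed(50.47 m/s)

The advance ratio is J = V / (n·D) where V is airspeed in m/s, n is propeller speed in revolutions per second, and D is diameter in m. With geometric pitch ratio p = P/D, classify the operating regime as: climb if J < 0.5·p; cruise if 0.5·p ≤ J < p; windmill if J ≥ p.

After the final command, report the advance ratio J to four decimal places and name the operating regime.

set_propeller: D = 2.056 m, P = 1.939 m (p = P/D = 0.943093); state ← (V=0, rpm=0)
throttle_to(7302): rpm ← 7302
adjust_throttle(-1678): rpm ← 7302 -1678 = 5624
throttle_to(1792): rpm ← 1792
set_airspeed(19.22): V ← 19.22 m/s
set_airspeed(50.47): V ← 50.47 m/s
final state: V = 50.47 m/s, rpm = 1792 → n = rpm/60 = 29.866667 rev/s
J = V / (n·D) = 50.47 / (29.866667 × 2.056) = 0.821908
regime bands: climb J<0.4715 | cruise [0.4715, 0.9431) | windmill J≥0.9431
J = 0.8219 → cruise

J = 0.8219, regime = cruise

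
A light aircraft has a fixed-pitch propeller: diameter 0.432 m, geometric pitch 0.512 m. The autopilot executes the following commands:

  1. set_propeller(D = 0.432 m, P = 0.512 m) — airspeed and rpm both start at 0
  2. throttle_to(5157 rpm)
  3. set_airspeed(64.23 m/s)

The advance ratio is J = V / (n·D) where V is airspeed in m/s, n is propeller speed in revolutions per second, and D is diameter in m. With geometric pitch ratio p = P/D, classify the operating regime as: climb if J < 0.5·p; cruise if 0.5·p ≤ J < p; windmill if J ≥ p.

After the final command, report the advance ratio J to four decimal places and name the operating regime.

set_propeller: D = 0.432 m, P = 0.512 m (p = P/D = 1.185185); state ← (V=0, rpm=0)
throttle_to(5157): rpm ← 5157
set_airspeed(64.23): V ← 64.23 m/s
final state: V = 64.23 m/s, rpm = 5157 → n = rpm/60 = 85.950000 rev/s
J = V / (n·D) = 64.23 / (85.950000 × 0.432) = 1.729849
regime bands: climb J<0.5926 | cruise [0.5926, 1.1852) | windmill J≥1.1852
J = 1.7298 → windmill

J = 1.7298, regime = windmill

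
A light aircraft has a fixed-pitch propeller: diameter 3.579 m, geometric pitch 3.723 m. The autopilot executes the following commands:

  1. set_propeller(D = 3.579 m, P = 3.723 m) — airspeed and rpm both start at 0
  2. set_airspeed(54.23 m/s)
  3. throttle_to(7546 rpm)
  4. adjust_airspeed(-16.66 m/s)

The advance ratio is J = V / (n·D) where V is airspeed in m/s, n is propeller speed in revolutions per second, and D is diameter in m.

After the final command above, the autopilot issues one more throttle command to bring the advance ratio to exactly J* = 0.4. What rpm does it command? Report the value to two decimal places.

set_propeller: D = 3.579 m, P = 3.723 m (p = P/D = 1.040235); state ← (V=0, rpm=0)
set_airspeed(54.23): V ← 54.23 m/s
throttle_to(7546): rpm ← 7546
adjust_airspeed(-16.66): V ← 54.23 -16.66 = 37.57 m/s
final state: V = 37.57 m/s, rpm = 7546 → n = rpm/60 = 125.766667 rev/s
target J* = 0.4; solve J* = V/(n·D) for n: n = V/(J*·D) = 37.57/(0.4 × 3.579) = 26.243364 rev/s
rpm = 60·n = 1574.601844

rpm = 1574.60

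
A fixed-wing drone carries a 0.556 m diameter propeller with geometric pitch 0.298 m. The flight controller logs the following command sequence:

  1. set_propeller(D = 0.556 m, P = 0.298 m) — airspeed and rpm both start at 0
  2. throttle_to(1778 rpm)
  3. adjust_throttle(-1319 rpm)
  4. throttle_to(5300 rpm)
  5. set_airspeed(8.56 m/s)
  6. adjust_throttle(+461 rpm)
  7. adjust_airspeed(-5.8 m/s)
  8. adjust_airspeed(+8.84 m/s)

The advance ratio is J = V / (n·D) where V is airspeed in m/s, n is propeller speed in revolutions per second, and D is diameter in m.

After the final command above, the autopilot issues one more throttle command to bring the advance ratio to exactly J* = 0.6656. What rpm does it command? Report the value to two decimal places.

rpm = 1880.71

set_propeller: D = 0.556 m, P = 0.298 m (p = P/D = 0.535971); state ← (V=0, rpm=0)
throttle_to(1778): rpm ← 1778
adjust_throttle(-1319): rpm ← 1778 -1319 = 459
throttle_to(5300): rpm ← 5300
set_airspeed(8.56): V ← 8.56 m/s
adjust_throttle(+461): rpm ← 5300 +461 = 5761
adjust_airspeed(-5.8): V ← 8.56 -5.8 = 2.76 m/s
adjust_airspeed(+8.84): V ← 2.76 +8.84 = 11.6 m/s
final state: V = 11.6 m/s, rpm = 5761 → n = rpm/60 = 96.016667 rev/s
target J* = 0.6656; solve J* = V/(n·D) for n: n = V/(J*·D) = 11.6/(0.6656 × 0.556) = 31.345116 rev/s
rpm = 60·n = 1880.706973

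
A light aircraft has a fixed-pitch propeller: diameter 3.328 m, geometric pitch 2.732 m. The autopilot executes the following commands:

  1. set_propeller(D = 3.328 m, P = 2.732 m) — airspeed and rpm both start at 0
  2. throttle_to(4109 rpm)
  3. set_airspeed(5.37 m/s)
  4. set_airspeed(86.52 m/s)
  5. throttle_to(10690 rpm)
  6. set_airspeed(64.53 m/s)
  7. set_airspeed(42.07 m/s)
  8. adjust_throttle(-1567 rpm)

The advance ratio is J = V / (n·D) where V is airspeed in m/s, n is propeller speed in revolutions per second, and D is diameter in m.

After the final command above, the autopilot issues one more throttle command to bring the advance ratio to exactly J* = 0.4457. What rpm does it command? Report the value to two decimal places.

set_propeller: D = 3.328 m, P = 2.732 m (p = P/D = 0.820913); state ← (V=0, rpm=0)
throttle_to(4109): rpm ← 4109
set_airspeed(5.37): V ← 5.37 m/s
set_airspeed(86.52): V ← 86.52 m/s
throttle_to(10690): rpm ← 10690
set_airspeed(64.53): V ← 64.53 m/s
set_airspeed(42.07): V ← 42.07 m/s
adjust_throttle(-1567): rpm ← 10690 -1567 = 9123
final state: V = 42.07 m/s, rpm = 9123 → n = rpm/60 = 152.050000 rev/s
target J* = 0.4457; solve J* = V/(n·D) for n: n = V/(J*·D) = 42.07/(0.4457 × 3.328) = 28.362634 rev/s
rpm = 60·n = 1701.758038

rpm = 1701.76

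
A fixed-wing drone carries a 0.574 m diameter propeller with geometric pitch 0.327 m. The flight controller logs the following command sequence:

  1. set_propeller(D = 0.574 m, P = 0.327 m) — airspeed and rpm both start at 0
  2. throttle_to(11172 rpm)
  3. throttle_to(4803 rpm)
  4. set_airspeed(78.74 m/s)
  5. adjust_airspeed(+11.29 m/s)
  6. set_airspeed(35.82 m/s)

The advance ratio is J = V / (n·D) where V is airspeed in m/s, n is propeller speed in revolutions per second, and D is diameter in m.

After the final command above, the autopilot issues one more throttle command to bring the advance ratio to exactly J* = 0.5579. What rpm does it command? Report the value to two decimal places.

rpm = 6711.33

set_propeller: D = 0.574 m, P = 0.327 m (p = P/D = 0.569686); state ← (V=0, rpm=0)
throttle_to(11172): rpm ← 11172
throttle_to(4803): rpm ← 4803
set_airspeed(78.74): V ← 78.74 m/s
adjust_airspeed(+11.29): V ← 78.74 +11.29 = 90.03 m/s
set_airspeed(35.82): V ← 35.82 m/s
final state: V = 35.82 m/s, rpm = 4803 → n = rpm/60 = 80.050000 rev/s
target J* = 0.5579; solve J* = V/(n·D) for n: n = V/(J*·D) = 35.82/(0.5579 × 0.574) = 111.855496 rev/s
rpm = 60·n = 6711.329756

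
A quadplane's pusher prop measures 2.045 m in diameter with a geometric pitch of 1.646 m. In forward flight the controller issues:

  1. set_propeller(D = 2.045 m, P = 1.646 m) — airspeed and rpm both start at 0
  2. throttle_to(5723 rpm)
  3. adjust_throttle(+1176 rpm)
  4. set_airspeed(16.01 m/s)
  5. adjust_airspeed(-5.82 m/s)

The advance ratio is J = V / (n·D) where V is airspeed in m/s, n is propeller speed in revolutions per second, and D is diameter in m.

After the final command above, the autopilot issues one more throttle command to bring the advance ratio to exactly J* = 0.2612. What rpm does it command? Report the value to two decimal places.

rpm = 1144.61

set_propeller: D = 2.045 m, P = 1.646 m (p = P/D = 0.804890); state ← (V=0, rpm=0)
throttle_to(5723): rpm ← 5723
adjust_throttle(+1176): rpm ← 5723 +1176 = 6899
set_airspeed(16.01): V ← 16.01 m/s
adjust_airspeed(-5.82): V ← 16.01 -5.82 = 10.19 m/s
final state: V = 10.19 m/s, rpm = 6899 → n = rpm/60 = 114.983333 rev/s
target J* = 0.2612; solve J* = V/(n·D) for n: n = V/(J*·D) = 10.19/(0.2612 × 2.045) = 19.076895 rev/s
rpm = 60·n = 1144.613726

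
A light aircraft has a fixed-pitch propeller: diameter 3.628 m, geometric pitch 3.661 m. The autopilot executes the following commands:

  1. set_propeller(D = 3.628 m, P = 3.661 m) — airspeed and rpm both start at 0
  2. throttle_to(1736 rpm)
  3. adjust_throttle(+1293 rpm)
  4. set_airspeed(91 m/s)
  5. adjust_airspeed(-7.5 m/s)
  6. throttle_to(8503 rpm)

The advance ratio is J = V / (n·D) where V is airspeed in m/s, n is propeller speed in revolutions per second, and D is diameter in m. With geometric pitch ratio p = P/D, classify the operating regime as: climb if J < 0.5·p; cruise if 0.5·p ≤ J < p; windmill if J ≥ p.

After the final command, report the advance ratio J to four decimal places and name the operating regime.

J = 0.1624, regime = climb

set_propeller: D = 3.628 m, P = 3.661 m (p = P/D = 1.009096); state ← (V=0, rpm=0)
throttle_to(1736): rpm ← 1736
adjust_throttle(+1293): rpm ← 1736 +1293 = 3029
set_airspeed(91): V ← 91 m/s
adjust_airspeed(-7.5): V ← 91 -7.5 = 83.5 m/s
throttle_to(8503): rpm ← 8503
final state: V = 83.5 m/s, rpm = 8503 → n = rpm/60 = 141.716667 rev/s
J = V / (n·D) = 83.5 / (141.716667 × 3.628) = 0.162405
regime bands: climb J<0.5045 | cruise [0.5045, 1.0091) | windmill J≥1.0091
J = 0.1624 → climb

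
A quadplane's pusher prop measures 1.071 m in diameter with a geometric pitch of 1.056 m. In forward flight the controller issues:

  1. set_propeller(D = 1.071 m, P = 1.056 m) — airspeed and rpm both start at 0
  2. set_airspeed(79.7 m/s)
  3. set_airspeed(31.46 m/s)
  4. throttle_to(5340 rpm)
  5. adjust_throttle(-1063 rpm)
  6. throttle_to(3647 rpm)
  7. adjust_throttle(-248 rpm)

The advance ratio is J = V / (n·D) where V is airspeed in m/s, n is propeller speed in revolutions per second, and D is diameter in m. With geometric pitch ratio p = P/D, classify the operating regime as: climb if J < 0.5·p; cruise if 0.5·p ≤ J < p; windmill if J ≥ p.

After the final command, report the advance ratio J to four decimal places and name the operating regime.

set_propeller: D = 1.071 m, P = 1.056 m (p = P/D = 0.985994); state ← (V=0, rpm=0)
set_airspeed(79.7): V ← 79.7 m/s
set_airspeed(31.46): V ← 31.46 m/s
throttle_to(5340): rpm ← 5340
adjust_throttle(-1063): rpm ← 5340 -1063 = 4277
throttle_to(3647): rpm ← 3647
adjust_throttle(-248): rpm ← 3647 -248 = 3399
final state: V = 31.46 m/s, rpm = 3399 → n = rpm/60 = 56.650000 rev/s
J = V / (n·D) = 31.46 / (56.650000 × 1.071) = 0.518525
regime bands: climb J<0.4930 | cruise [0.4930, 0.9860) | windmill J≥0.9860
J = 0.5185 → cruise

J = 0.5185, regime = cruise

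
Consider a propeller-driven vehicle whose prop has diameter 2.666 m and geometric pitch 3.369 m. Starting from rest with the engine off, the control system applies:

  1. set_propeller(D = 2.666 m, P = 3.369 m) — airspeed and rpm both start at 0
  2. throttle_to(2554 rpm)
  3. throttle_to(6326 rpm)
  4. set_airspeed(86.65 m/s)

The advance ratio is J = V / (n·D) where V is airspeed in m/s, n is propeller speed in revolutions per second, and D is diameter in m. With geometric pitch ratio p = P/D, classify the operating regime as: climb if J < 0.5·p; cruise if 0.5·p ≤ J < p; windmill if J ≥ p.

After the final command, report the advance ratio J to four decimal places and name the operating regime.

set_propeller: D = 2.666 m, P = 3.369 m (p = P/D = 1.263691); state ← (V=0, rpm=0)
throttle_to(2554): rpm ← 2554
throttle_to(6326): rpm ← 6326
set_airspeed(86.65): V ← 86.65 m/s
final state: V = 86.65 m/s, rpm = 6326 → n = rpm/60 = 105.433333 rev/s
J = V / (n·D) = 86.65 / (105.433333 × 2.666) = 0.308269
regime bands: climb J<0.6318 | cruise [0.6318, 1.2637) | windmill J≥1.2637
J = 0.3083 → climb

J = 0.3083, regime = climb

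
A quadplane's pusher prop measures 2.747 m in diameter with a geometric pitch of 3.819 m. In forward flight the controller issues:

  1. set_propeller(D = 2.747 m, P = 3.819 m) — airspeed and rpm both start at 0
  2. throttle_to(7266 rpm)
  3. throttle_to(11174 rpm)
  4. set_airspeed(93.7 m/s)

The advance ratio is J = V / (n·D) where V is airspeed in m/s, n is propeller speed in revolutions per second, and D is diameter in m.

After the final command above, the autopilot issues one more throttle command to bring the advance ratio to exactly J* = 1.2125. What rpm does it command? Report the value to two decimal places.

rpm = 1687.91

set_propeller: D = 2.747 m, P = 3.819 m (p = P/D = 1.390244); state ← (V=0, rpm=0)
throttle_to(7266): rpm ← 7266
throttle_to(11174): rpm ← 11174
set_airspeed(93.7): V ← 93.7 m/s
final state: V = 93.7 m/s, rpm = 11174 → n = rpm/60 = 186.233333 rev/s
target J* = 1.2125; solve J* = V/(n·D) for n: n = V/(J*·D) = 93.7/(1.2125 × 2.747) = 28.131908 rev/s
rpm = 60·n = 1687.914463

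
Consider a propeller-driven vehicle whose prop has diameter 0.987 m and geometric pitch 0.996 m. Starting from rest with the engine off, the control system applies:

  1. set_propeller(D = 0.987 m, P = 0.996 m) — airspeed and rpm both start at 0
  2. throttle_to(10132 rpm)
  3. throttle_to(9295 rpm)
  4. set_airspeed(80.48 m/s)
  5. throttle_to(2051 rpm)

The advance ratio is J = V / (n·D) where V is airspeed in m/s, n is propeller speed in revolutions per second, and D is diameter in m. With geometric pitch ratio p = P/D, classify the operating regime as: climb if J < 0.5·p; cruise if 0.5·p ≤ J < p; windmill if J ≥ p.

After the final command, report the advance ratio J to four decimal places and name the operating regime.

set_propeller: D = 0.987 m, P = 0.996 m (p = P/D = 1.009119); state ← (V=0, rpm=0)
throttle_to(10132): rpm ← 10132
throttle_to(9295): rpm ← 9295
set_airspeed(80.48): V ← 80.48 m/s
throttle_to(2051): rpm ← 2051
final state: V = 80.48 m/s, rpm = 2051 → n = rpm/60 = 34.183333 rev/s
J = V / (n·D) = 80.48 / (34.183333 × 0.987) = 2.385374
regime bands: climb J<0.5046 | cruise [0.5046, 1.0091) | windmill J≥1.0091
J = 2.3854 → windmill

J = 2.3854, regime = windmill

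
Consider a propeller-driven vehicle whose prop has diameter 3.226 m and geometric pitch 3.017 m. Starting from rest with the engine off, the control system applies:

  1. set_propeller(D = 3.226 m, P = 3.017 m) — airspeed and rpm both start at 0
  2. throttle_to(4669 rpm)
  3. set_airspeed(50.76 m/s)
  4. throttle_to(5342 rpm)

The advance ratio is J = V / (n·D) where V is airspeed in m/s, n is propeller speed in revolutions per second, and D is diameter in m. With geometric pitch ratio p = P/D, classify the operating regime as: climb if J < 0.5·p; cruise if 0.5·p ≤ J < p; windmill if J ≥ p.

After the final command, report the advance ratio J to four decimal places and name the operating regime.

J = 0.1767, regime = climb

set_propeller: D = 3.226 m, P = 3.017 m (p = P/D = 0.935214); state ← (V=0, rpm=0)
throttle_to(4669): rpm ← 4669
set_airspeed(50.76): V ← 50.76 m/s
throttle_to(5342): rpm ← 5342
final state: V = 50.76 m/s, rpm = 5342 → n = rpm/60 = 89.033333 rev/s
J = V / (n·D) = 50.76 / (89.033333 × 3.226) = 0.176728
regime bands: climb J<0.4676 | cruise [0.4676, 0.9352) | windmill J≥0.9352
J = 0.1767 → climb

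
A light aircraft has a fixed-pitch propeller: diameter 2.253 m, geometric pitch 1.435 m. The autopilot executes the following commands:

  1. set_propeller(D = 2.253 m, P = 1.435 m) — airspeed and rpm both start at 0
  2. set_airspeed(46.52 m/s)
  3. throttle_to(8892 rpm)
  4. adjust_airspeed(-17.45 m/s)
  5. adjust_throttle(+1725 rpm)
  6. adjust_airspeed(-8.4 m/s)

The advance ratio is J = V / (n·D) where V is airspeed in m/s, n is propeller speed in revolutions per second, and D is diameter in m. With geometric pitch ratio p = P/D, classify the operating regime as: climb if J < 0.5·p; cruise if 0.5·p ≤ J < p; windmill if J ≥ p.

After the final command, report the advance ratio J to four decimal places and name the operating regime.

J = 0.0518, regime = climb

set_propeller: D = 2.253 m, P = 1.435 m (p = P/D = 0.636929); state ← (V=0, rpm=0)
set_airspeed(46.52): V ← 46.52 m/s
throttle_to(8892): rpm ← 8892
adjust_airspeed(-17.45): V ← 46.52 -17.45 = 29.07 m/s
adjust_throttle(+1725): rpm ← 8892 +1725 = 10617
adjust_airspeed(-8.4): V ← 29.07 -8.4 = 20.67 m/s
final state: V = 20.67 m/s, rpm = 10617 → n = rpm/60 = 176.950000 rev/s
J = V / (n·D) = 20.67 / (176.950000 × 2.253) = 0.051848
regime bands: climb J<0.3185 | cruise [0.3185, 0.6369) | windmill J≥0.6369
J = 0.0518 → climb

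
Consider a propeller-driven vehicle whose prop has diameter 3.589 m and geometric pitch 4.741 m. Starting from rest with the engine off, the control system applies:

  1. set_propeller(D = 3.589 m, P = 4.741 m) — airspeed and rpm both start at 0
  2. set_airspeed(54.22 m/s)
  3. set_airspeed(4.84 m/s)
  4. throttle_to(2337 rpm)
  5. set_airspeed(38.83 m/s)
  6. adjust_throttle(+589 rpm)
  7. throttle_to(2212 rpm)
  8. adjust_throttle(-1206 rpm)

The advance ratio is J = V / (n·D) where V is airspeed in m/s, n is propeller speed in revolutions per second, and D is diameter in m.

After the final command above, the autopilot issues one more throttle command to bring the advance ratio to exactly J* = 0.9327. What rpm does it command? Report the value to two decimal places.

set_propeller: D = 3.589 m, P = 4.741 m (p = P/D = 1.320981); state ← (V=0, rpm=0)
set_airspeed(54.22): V ← 54.22 m/s
set_airspeed(4.84): V ← 4.84 m/s
throttle_to(2337): rpm ← 2337
set_airspeed(38.83): V ← 38.83 m/s
adjust_throttle(+589): rpm ← 2337 +589 = 2926
throttle_to(2212): rpm ← 2212
adjust_throttle(-1206): rpm ← 2212 -1206 = 1006
final state: V = 38.83 m/s, rpm = 1006 → n = rpm/60 = 16.766667 rev/s
target J* = 0.9327; solve J* = V/(n·D) for n: n = V/(J*·D) = 38.83/(0.9327 × 3.589) = 11.599839 rev/s
rpm = 60·n = 695.990330

rpm = 695.99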